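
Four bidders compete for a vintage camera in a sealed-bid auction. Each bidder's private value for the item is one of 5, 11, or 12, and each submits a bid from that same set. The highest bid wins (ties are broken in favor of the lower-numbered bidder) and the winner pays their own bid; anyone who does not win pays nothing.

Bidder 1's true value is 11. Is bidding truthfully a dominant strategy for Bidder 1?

No

Consider the case where Bidder 2 bids 5, Bidder 3 bids 5 and Bidder 4 bids 5.
Truthful bid 11: wins, pays 11, utility 11 - 11 = 0.
Bid 5 instead: wins, pays 5, utility 11 - 5 = 6.
Since 6 > 0, bidding 5 is strictly better here, so truthful bidding is not dominant.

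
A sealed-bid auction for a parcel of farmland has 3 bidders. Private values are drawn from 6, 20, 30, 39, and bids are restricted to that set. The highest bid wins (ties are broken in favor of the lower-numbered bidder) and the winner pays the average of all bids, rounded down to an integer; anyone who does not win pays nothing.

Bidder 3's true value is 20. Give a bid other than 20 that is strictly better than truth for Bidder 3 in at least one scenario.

Suppose Bidder 1 bids 6 and Bidder 2 bids 20.
Bid 20: loses, pays 0, utility 0.
Bid 30: wins, pays 18, utility 20 - 18 = 2.
So bidding 30 beats truth here (2 > 0).

30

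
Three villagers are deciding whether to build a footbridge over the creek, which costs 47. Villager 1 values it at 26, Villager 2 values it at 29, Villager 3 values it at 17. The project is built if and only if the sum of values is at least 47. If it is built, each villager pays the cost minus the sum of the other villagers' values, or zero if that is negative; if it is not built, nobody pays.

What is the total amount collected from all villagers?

Total value 72 ≥ cost 47, so it is built.
Villager 1: others sum to 46; max(0, 47 - 46) = 1.
Villager 2: others sum to 43; max(0, 47 - 43) = 4.
Villager 3: others sum to 55; max(0, 47 - 55) = 0.
Total collected = 1 + 4 + 0 = 5.

5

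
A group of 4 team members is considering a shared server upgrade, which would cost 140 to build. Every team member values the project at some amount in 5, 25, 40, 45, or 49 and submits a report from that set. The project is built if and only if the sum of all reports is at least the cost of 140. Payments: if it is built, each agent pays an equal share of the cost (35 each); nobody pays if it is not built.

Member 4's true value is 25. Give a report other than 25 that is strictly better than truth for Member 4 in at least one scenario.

Suppose Member 1 reports 25, Member 2 reports 45 and Member 3 reports 45.
Report 25: project built, pays 35, utility 25 - 35 = -10.
Report 5: project not built, utility 0.
So reporting 5 beats truth here (0 > -10).

5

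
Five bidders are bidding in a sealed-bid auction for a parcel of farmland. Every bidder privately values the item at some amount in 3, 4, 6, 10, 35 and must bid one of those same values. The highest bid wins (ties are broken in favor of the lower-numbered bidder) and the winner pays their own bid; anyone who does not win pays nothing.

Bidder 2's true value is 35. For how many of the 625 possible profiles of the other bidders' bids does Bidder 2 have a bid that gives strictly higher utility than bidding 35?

192

Others bid (3, 3, 3, 3): truth gives 0; bid 4 gives 31 > 0. Violating.
Others bid (3, 3, 3, 4): truth gives 0; bid 4 gives 31 > 0. Violating.
Others bid (3, 3, 3, 6): truth gives 0; bid 6 gives 29 > 0. Violating.
Others bid (3, 3, 3, 10): truth gives 0; bid 10 gives 25 > 0. Violating.
Others bid (3, 3, 3, 35): truth gives 0; no alternative beats it.
Others bid (3, 3, 4, 35): truth gives 0; no alternative beats it.
(Checking all 625 profiles: 192 have a profitable deviation, 433 do not.)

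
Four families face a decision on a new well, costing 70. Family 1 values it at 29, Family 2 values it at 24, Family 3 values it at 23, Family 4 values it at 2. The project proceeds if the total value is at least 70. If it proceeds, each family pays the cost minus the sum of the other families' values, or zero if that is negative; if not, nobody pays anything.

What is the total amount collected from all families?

52

Total value 78 ≥ cost 70, so it is built.
Family 1: others sum to 49; max(0, 70 - 49) = 21.
Family 2: others sum to 54; max(0, 70 - 54) = 16.
Family 3: others sum to 55; max(0, 70 - 55) = 15.
Family 4: others sum to 76; max(0, 70 - 76) = 0.
Total collected = 21 + 16 + 15 + 0 = 52.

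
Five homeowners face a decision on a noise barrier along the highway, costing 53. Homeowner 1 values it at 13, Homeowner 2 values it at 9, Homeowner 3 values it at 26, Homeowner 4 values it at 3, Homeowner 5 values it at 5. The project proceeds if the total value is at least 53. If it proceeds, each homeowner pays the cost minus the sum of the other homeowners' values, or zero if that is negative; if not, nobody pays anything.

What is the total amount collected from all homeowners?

41

Total value 56 ≥ cost 53, so it is built.
Homeowner 1: others sum to 43; max(0, 53 - 43) = 10.
Homeowner 2: others sum to 47; max(0, 53 - 47) = 6.
Homeowner 3: others sum to 30; max(0, 53 - 30) = 23.
Homeowner 4: others sum to 53; max(0, 53 - 53) = 0.
Homeowner 5: others sum to 51; max(0, 53 - 51) = 2.
Total collected = 10 + 6 + 23 + 0 + 2 = 41.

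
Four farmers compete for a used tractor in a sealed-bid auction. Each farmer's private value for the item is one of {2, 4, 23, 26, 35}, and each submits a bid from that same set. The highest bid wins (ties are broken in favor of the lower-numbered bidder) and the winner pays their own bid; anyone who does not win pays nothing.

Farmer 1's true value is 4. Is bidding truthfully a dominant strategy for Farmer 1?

Consider the case where Farmer 2 bids 2, Farmer 3 bids 2 and Farmer 4 bids 2.
Truthful bid 4: wins, pays 4, utility 4 - 4 = 0.
Bid 2 instead: wins, pays 2, utility 4 - 2 = 2.
Since 2 > 0, bidding 2 is strictly better here, so truthful bidding is not dominant.

No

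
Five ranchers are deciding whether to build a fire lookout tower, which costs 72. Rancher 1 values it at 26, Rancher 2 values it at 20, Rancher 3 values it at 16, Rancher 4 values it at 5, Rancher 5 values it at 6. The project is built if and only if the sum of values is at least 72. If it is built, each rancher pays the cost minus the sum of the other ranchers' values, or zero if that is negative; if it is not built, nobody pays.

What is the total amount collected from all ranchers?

Total value 73 ≥ cost 72, so it is built.
Rancher 1: others sum to 47; max(0, 72 - 47) = 25.
Rancher 2: others sum to 53; max(0, 72 - 53) = 19.
Rancher 3: others sum to 57; max(0, 72 - 57) = 15.
Rancher 4: others sum to 68; max(0, 72 - 68) = 4.
Rancher 5: others sum to 67; max(0, 72 - 67) = 5.
Total collected = 25 + 19 + 15 + 4 + 5 = 68.

68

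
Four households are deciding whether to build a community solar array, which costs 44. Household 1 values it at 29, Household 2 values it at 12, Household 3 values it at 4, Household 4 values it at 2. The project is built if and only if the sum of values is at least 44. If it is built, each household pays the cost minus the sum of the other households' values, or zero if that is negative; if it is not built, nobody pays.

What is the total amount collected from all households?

Total value 47 ≥ cost 44, so it is built.
Household 1: others sum to 18; max(0, 44 - 18) = 26.
Household 2: others sum to 35; max(0, 44 - 35) = 9.
Household 3: others sum to 43; max(0, 44 - 43) = 1.
Household 4: others sum to 45; max(0, 44 - 45) = 0.
Total collected = 26 + 9 + 1 + 0 = 36.

36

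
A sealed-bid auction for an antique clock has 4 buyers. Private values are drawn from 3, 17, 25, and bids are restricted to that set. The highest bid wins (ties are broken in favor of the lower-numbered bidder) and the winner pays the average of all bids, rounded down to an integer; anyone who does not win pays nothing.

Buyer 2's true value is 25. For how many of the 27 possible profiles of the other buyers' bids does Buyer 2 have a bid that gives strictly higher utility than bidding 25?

4

Others bid (3, 3, 3): truth gives 17; bid 17 gives 19 > 17. Violating.
Others bid (3, 3, 17): truth gives 13; bid 17 gives 15 > 13. Violating.
Others bid (3, 17, 3): truth gives 13; bid 17 gives 15 > 13. Violating.
Others bid (3, 17, 17): truth gives 10; bid 17 gives 12 > 10. Violating.
Others bid (3, 3, 25): truth gives 11; no alternative beats it.
Others bid (3, 17, 25): truth gives 8; no alternative beats it.
(Checking all 27 profiles: 4 have a profitable deviation, 23 do not.)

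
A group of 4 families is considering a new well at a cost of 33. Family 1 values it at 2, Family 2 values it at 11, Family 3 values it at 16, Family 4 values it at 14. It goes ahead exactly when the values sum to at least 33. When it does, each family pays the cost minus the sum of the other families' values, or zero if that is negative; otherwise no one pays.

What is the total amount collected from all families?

11

Total value 43 ≥ cost 33, so it is built.
Family 1: others sum to 41; max(0, 33 - 41) = 0.
Family 2: others sum to 32; max(0, 33 - 32) = 1.
Family 3: others sum to 27; max(0, 33 - 27) = 6.
Family 4: others sum to 29; max(0, 33 - 29) = 4.
Total collected = 0 + 1 + 6 + 4 = 11.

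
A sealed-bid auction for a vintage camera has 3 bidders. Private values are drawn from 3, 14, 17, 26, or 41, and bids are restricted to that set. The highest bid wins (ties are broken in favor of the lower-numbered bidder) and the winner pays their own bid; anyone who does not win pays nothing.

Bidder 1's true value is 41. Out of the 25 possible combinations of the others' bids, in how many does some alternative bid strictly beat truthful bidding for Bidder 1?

Others bid (3, 3): truth gives 0; bid 3 gives 38 > 0. Violating.
Others bid (3, 14): truth gives 0; bid 14 gives 27 > 0. Violating.
Others bid (3, 17): truth gives 0; bid 17 gives 24 > 0. Violating.
Others bid (3, 26): truth gives 0; bid 26 gives 15 > 0. Violating.
Others bid (3, 41): truth gives 0; no alternative beats it.
Others bid (14, 41): truth gives 0; no alternative beats it.
(Checking all 25 profiles: 16 have a profitable deviation, 9 do not.)

16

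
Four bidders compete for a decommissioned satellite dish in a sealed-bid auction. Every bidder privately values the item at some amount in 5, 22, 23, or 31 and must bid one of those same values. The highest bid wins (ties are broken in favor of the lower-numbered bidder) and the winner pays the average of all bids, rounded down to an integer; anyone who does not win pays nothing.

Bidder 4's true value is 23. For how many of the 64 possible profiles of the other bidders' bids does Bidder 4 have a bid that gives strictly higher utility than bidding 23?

12

Others bid (5, 5, 23): truth gives 0; bid 31 gives 7 > 0. Violating.
Others bid (5, 22, 23): truth gives 0; bid 31 gives 3 > 0. Violating.
Others bid (5, 23, 5): truth gives 0; bid 31 gives 7 > 0. Violating.
Others bid (5, 23, 22): truth gives 0; bid 31 gives 3 > 0. Violating.
Others bid (5, 5, 5): truth gives 14; no alternative beats it.
Others bid (5, 5, 22): truth gives 10; no alternative beats it.
(Checking all 64 profiles: 12 have a profitable deviation, 52 do not.)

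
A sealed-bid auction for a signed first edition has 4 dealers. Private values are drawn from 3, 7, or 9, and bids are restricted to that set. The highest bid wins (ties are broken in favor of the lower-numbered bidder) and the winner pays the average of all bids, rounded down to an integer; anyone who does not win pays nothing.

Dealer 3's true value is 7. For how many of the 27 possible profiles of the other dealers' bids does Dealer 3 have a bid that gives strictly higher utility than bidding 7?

Others bid (3, 3, 9): truth gives 0; bid 9 gives 1 > 0. Violating.
Others bid (3, 7, 3): truth gives 0; bid 9 gives 2 > 0. Violating.
Others bid (3, 7, 7): truth gives 0; bid 9 gives 1 > 0. Violating.
Others bid (7, 3, 3): truth gives 0; bid 9 gives 2 > 0. Violating.
Others bid (3, 3, 3): truth gives 3; no alternative beats it.
Others bid (3, 3, 7): truth gives 2; no alternative beats it.
(Checking all 27 profiles: 6 have a profitable deviation, 21 do not.)

6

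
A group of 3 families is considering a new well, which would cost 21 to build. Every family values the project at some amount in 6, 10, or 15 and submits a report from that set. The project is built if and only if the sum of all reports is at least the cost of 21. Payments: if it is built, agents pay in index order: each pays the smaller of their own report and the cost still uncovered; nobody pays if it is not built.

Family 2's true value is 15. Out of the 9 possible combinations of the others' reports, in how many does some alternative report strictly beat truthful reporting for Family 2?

Others report (6, 6): truth gives 0; report 10 gives 5 > 0. Violating.
Others report (6, 10): truth gives 0; report 6 gives 9 > 0. Violating.
Others report (6, 15): truth gives 0; report 6 gives 9 > 0. Violating.
Others report (10, 6): truth gives 4; report 6 gives 9 > 4. Violating.
Others report (15, 6): truth gives 9; no alternative beats it.
Others report (15, 10): truth gives 9; no alternative beats it.
(Checking all 9 profiles: 6 have a profitable deviation, 3 do not.)

6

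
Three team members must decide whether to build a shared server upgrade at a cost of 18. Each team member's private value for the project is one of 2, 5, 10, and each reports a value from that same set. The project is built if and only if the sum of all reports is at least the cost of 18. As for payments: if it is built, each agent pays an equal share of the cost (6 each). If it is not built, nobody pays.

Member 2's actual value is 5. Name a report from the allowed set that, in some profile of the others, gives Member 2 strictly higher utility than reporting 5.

Suppose Member 1 reports 5 and Member 3 reports 10.
Report 5: project built, pays 6, utility 5 - 6 = -1.
Report 2: project not built, utility 0.
So reporting 2 beats truth here (0 > -1).

2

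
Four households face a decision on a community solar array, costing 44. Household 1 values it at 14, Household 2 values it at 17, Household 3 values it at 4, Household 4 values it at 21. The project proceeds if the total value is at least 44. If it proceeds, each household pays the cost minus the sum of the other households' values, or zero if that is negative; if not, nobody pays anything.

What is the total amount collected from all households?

Total value 56 ≥ cost 44, so it is built.
Household 1: others sum to 42; max(0, 44 - 42) = 2.
Household 2: others sum to 39; max(0, 44 - 39) = 5.
Household 3: others sum to 52; max(0, 44 - 52) = 0.
Household 4: others sum to 35; max(0, 44 - 35) = 9.
Total collected = 2 + 5 + 0 + 9 = 16.

16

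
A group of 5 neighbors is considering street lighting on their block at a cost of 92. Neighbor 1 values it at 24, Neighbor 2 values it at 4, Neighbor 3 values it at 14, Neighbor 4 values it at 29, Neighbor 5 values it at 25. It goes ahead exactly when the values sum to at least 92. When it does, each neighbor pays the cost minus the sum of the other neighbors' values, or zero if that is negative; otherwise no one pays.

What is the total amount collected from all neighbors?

Total value 96 ≥ cost 92, so it is built.
Neighbor 1: others sum to 72; max(0, 92 - 72) = 20.
Neighbor 2: others sum to 92; max(0, 92 - 92) = 0.
Neighbor 3: others sum to 82; max(0, 92 - 82) = 10.
Neighbor 4: others sum to 67; max(0, 92 - 67) = 25.
Neighbor 5: others sum to 71; max(0, 92 - 71) = 21.
Total collected = 20 + 0 + 10 + 25 + 21 = 76.

76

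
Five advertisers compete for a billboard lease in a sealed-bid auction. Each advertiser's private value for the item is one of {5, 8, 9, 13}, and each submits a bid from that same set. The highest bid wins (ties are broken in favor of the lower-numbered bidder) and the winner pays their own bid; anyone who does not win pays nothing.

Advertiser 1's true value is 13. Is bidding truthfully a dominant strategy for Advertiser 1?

Consider the case where Advertiser 2 bids 5, Advertiser 3 bids 5, Advertiser 4 bids 5 and Advertiser 5 bids 5.
Truthful bid 13: wins, pays 13, utility 13 - 13 = 0.
Bid 5 instead: wins, pays 5, utility 13 - 5 = 8.
Since 8 > 0, bidding 5 is strictly better here, so truthful bidding is not dominant.

No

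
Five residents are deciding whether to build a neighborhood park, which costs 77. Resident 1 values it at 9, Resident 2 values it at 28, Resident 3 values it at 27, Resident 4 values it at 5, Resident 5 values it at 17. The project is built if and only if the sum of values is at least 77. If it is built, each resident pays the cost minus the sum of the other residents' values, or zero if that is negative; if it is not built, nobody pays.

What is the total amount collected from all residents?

Total value 86 ≥ cost 77, so it is built.
Resident 1: others sum to 77; max(0, 77 - 77) = 0.
Resident 2: others sum to 58; max(0, 77 - 58) = 19.
Resident 3: others sum to 59; max(0, 77 - 59) = 18.
Resident 4: others sum to 81; max(0, 77 - 81) = 0.
Resident 5: others sum to 69; max(0, 77 - 69) = 8.
Total collected = 0 + 19 + 18 + 0 + 8 = 45.

45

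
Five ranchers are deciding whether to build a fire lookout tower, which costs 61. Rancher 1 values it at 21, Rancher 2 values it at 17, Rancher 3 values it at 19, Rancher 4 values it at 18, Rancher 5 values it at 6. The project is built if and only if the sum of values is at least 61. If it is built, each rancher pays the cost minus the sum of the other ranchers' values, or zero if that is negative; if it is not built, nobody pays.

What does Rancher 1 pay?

Total value 81 ≥ cost 61, so the project is built.
The other ranchers' values sum to 60.
Cost minus that sum is 61 - 60 = 1.

1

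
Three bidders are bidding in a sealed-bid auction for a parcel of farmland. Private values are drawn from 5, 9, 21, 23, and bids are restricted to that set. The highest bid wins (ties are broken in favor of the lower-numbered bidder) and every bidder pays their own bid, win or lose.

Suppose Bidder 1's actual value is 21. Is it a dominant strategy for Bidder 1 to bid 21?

No

Consider the case where Bidder 2 bids 5 and Bidder 3 bids 5.
Truthful bid 21: wins, pays 21, utility 21 - 21 = 0.
Bid 5 instead: wins, pays 5, utility 21 - 5 = 16.
Since 16 > 0, bidding 5 is strictly better here, so truthful bidding is not dominant.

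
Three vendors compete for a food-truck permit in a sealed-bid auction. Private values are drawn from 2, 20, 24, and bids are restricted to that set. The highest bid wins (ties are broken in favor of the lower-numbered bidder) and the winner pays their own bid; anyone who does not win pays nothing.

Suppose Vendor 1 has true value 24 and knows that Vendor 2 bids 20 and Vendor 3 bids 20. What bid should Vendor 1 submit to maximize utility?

Bid 2: loses, pays 0, utility 0.
Bid 20: wins, pays 20, utility 24 - 20 = 4.
Bid 24: wins, pays 24, utility 24 - 24 = 0.
The best choice is 20 with utility 4.

20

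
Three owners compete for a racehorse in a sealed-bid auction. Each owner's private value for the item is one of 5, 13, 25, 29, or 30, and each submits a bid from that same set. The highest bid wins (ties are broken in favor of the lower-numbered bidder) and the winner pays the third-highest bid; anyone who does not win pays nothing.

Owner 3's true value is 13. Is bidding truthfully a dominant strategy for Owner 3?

No

Consider the case where Owner 1 bids 5 and Owner 2 bids 13.
Truthful bid 13: loses, pays 0, utility 0.
Bid 25 instead: wins, pays 5, utility 13 - 5 = 8.
Since 8 > 0, bidding 25 is strictly better here, so truthful bidding is not dominant.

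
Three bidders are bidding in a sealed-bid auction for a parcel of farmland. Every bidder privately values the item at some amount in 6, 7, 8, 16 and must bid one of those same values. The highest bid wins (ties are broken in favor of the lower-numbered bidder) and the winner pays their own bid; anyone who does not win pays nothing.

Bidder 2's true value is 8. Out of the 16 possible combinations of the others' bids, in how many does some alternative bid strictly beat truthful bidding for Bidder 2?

2

Others bid (6, 6): truth gives 0; bid 7 gives 1 > 0. Violating.
Others bid (6, 7): truth gives 0; bid 7 gives 1 > 0. Violating.
Others bid (6, 8): truth gives 0; no alternative beats it.
Others bid (6, 16): truth gives 0; no alternative beats it.
(Checking all 16 profiles: 2 have a profitable deviation, 14 do not.)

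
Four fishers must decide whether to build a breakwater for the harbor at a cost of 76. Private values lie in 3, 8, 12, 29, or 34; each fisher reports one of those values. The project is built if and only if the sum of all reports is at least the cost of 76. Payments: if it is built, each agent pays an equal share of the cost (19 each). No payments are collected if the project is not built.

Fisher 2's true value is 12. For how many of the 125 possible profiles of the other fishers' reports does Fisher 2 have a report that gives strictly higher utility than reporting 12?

21

Others report (3, 29, 34): truth gives -7; report 3 gives 0 > -7. Violating.
Others report (3, 34, 29): truth gives -7; report 3 gives 0 > -7. Violating.
Others report (3, 34, 34): truth gives -7; report 3 gives 0 > -7. Violating.
Others report (8, 29, 29): truth gives -7; report 3 gives 0 > -7. Violating.
Others report (3, 3, 3): truth gives 0; no alternative beats it.
Others report (3, 3, 8): truth gives 0; no alternative beats it.
(Checking all 125 profiles: 21 have a profitable deviation, 104 do not.)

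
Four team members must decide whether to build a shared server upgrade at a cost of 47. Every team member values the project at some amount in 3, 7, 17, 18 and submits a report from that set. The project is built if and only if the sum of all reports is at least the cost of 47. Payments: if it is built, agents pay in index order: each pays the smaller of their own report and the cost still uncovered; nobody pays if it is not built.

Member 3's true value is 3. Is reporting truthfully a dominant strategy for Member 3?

Check each profile of the others' reports and compare truth against every alternative report.
Others report (7, 17, 17): truth gives 0, best alternative gives -4.
Others report (7, 17, 18): truth gives 0, best alternative gives -4.
Others report (7, 18, 17): truth gives 0, best alternative gives -4.
Others report (7, 18, 18): truth gives 0, best alternative gives -4.
Others report (17, 7, 17): truth gives 0, best alternative gives -4.
Others report (17, 7, 18): truth gives 0, best alternative gives -4.
(Remaining 58 profiles checked similarly; truth is weakly best in each.)
In every case the truthful report is at least as good as any alternative, so it is a dominant strategy.

Yes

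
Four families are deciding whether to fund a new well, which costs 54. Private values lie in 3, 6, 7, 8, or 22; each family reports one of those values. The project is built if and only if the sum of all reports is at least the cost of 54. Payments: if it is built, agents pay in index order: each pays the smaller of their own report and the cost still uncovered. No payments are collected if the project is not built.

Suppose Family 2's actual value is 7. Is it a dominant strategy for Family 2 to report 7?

No

Consider the case where Family 1 reports 6, Family 3 reports 22 and Family 4 reports 22.
Truthful report 7: project built, pays 7, utility 7 - 7 = 0.
Report 6 instead: project built, pays 6, utility 7 - 6 = 1.
Since 1 > 0, reporting 6 is strictly better here, so truthful reporting is not dominant.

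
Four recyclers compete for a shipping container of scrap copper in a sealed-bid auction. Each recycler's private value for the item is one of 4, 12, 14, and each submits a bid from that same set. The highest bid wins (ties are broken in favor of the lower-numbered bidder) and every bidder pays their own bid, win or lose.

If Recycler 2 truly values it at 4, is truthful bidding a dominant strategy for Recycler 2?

Check each profile of the others' bids and compare truth against every alternative bid.
Others bid (14, 4, 4): truth gives -4, best alternative gives -12.
Others bid (14, 4, 12): truth gives -4, best alternative gives -12.
Others bid (14, 4, 14): truth gives -4, best alternative gives -12.
Others bid (14, 12, 4): truth gives -4, best alternative gives -12.
Others bid (14, 12, 12): truth gives -4, best alternative gives -12.
Others bid (14, 12, 14): truth gives -4, best alternative gives -12.
(Remaining 21 profiles checked similarly; truth is weakly best in each.)
In every case the truthful bid is at least as good as any alternative, so it is a dominant strategy.

Yes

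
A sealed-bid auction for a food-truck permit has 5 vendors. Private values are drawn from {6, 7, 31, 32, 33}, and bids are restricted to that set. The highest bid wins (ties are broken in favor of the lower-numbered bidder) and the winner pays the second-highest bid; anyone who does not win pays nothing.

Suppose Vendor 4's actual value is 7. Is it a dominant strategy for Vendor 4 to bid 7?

Yes

Check each profile of the others' bids and compare truth against every alternative bid.
Others bid (6, 6, 6, 6): truth gives 1, best alternative gives 1.
Others bid (6, 6, 6, 7): truth gives 0, best alternative gives 0.
Others bid (6, 6, 6, 31): truth gives 0, best alternative gives 0.
Others bid (6, 6, 6, 32): truth gives 0, best alternative gives 0.
Others bid (6, 6, 6, 33): truth gives 0, best alternative gives 0.
Others bid (6, 6, 7, 6): truth gives 0, best alternative gives 0.
(Remaining 619 profiles checked similarly; truth is weakly best in each.)
In every case the truthful bid is at least as good as any alternative, so it is a dominant strategy.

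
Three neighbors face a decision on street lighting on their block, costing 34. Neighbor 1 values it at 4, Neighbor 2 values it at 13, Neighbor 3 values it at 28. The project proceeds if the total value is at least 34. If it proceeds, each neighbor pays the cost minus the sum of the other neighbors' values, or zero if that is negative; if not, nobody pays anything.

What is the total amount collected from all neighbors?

19

Total value 45 ≥ cost 34, so it is built.
Neighbor 1: others sum to 41; max(0, 34 - 41) = 0.
Neighbor 2: others sum to 32; max(0, 34 - 32) = 2.
Neighbor 3: others sum to 17; max(0, 34 - 17) = 17.
Total collected = 0 + 2 + 17 = 19.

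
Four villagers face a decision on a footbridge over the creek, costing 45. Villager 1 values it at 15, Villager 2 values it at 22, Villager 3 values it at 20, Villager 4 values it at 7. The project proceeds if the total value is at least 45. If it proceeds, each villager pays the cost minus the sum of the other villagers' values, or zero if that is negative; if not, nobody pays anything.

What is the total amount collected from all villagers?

4

Total value 64 ≥ cost 45, so it is built.
Villager 1: others sum to 49; max(0, 45 - 49) = 0.
Villager 2: others sum to 42; max(0, 45 - 42) = 3.
Villager 3: others sum to 44; max(0, 45 - 44) = 1.
Villager 4: others sum to 57; max(0, 45 - 57) = 0.
Total collected = 0 + 3 + 1 + 0 = 4.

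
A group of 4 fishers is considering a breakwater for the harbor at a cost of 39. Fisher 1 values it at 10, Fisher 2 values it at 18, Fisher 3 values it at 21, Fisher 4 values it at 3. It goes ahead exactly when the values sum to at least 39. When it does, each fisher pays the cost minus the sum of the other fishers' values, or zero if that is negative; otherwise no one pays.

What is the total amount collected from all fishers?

Total value 52 ≥ cost 39, so it is built.
Fisher 1: others sum to 42; max(0, 39 - 42) = 0.
Fisher 2: others sum to 34; max(0, 39 - 34) = 5.
Fisher 3: others sum to 31; max(0, 39 - 31) = 8.
Fisher 4: others sum to 49; max(0, 39 - 49) = 0.
Total collected = 0 + 5 + 8 + 0 = 13.

13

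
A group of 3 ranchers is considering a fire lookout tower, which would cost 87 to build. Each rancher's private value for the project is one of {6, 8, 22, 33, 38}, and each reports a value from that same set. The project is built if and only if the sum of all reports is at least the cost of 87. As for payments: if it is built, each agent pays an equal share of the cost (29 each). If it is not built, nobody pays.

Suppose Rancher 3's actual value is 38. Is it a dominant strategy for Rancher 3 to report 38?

Check each profile of the others' reports and compare truth against every alternative report.
Others report (22, 33): truth gives 9, best alternative gives 9.
Others report (22, 38): truth gives 9, best alternative gives 9.
Others report (33, 22): truth gives 9, best alternative gives 9.
Others report (33, 33): truth gives 9, best alternative gives 9.
Others report (33, 38): truth gives 9, best alternative gives 9.
Others report (38, 22): truth gives 9, best alternative gives 9.
(Remaining 19 profiles checked similarly; truth is weakly best in each.)
In every case the truthful report is at least as good as any alternative, so it is a dominant strategy.

Yes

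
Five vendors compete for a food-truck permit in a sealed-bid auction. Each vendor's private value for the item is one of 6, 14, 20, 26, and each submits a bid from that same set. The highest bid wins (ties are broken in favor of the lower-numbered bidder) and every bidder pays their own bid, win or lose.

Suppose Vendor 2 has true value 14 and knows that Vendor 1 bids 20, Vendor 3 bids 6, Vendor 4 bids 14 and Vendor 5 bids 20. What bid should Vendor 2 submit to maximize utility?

Bid 6: loses but pays 6, utility -6.
Bid 14: loses but pays 14, utility -14.
Bid 20: loses but pays 20, utility -20.
Bid 26: wins, pays 26, utility 14 - 26 = -12.
The best choice is 6 with utility -6.

6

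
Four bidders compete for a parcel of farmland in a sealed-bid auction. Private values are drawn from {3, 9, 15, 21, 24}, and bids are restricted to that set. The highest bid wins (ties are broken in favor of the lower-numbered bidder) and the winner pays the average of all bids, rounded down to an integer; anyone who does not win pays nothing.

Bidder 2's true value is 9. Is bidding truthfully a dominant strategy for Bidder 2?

Consider the case where Bidder 1 bids 9, Bidder 3 bids 3 and Bidder 4 bids 3.
Truthful bid 9: loses, pays 0, utility 0.
Bid 15 instead: wins, pays 7, utility 9 - 7 = 2.
Since 2 > 0, bidding 15 is strictly better here, so truthful bidding is not dominant.

No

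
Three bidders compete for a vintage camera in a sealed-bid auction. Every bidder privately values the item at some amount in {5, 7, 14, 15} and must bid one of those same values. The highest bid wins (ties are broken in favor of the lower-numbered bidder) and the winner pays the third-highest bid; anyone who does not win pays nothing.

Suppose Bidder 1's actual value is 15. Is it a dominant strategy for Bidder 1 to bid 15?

Check each profile of the others' bids and compare truth against every alternative bid.
Others bid (5, 15): truth gives 10, best alternative gives 0.
Others bid (15, 5): truth gives 10, best alternative gives 0.
Others bid (7, 15): truth gives 8, best alternative gives 0.
Others bid (15, 7): truth gives 8, best alternative gives 0.
Others bid (14, 15): truth gives 1, best alternative gives 0.
Others bid (15, 14): truth gives 1, best alternative gives 0.
(Remaining 10 profiles checked similarly; truth is weakly best in each.)
In every case the truthful bid is at least as good as any alternative, so it is a dominant strategy.

Yes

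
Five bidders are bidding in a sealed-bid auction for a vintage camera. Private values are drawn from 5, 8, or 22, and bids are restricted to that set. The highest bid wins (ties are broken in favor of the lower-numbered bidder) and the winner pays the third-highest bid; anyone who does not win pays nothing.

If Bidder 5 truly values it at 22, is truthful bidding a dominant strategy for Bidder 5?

Check each profile of the others' bids and compare truth against every alternative bid.
Others bid (5, 5, 5, 8): truth gives 17, best alternative gives 0.
Others bid (5, 5, 8, 5): truth gives 17, best alternative gives 0.
Others bid (5, 8, 5, 5): truth gives 17, best alternative gives 0.
Others bid (8, 5, 5, 5): truth gives 17, best alternative gives 0.
Others bid (5, 5, 8, 8): truth gives 14, best alternative gives 0.
Others bid (5, 8, 5, 8): truth gives 14, best alternative gives 0.
(Remaining 75 profiles checked similarly; truth is weakly best in each.)
In every case the truthful bid is at least as good as any alternative, so it is a dominant strategy.

Yes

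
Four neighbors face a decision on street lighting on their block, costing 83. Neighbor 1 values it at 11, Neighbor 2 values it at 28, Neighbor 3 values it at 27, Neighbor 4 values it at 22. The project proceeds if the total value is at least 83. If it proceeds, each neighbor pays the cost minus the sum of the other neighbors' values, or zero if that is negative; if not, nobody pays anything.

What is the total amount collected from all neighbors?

68

Total value 88 ≥ cost 83, so it is built.
Neighbor 1: others sum to 77; max(0, 83 - 77) = 6.
Neighbor 2: others sum to 60; max(0, 83 - 60) = 23.
Neighbor 3: others sum to 61; max(0, 83 - 61) = 22.
Neighbor 4: others sum to 66; max(0, 83 - 66) = 17.
Total collected = 6 + 23 + 22 + 17 = 68.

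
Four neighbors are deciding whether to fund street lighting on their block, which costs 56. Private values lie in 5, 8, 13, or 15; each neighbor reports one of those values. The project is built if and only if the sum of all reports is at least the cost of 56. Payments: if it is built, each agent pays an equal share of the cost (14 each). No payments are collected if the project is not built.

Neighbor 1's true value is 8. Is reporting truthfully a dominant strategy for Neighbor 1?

Yes

Check each profile of the others' reports and compare truth against every alternative report.
Others report (5, 5, 5): truth gives 0, best alternative gives 0.
Others report (5, 5, 8): truth gives 0, best alternative gives 0.
Others report (5, 5, 13): truth gives 0, best alternative gives 0.
Others report (5, 5, 15): truth gives 0, best alternative gives 0.
Others report (5, 8, 5): truth gives 0, best alternative gives 0.
Others report (5, 8, 8): truth gives 0, best alternative gives 0.
(Remaining 58 profiles checked similarly; truth is weakly best in each.)
In every case the truthful report is at least as good as any alternative, so it is a dominant strategy.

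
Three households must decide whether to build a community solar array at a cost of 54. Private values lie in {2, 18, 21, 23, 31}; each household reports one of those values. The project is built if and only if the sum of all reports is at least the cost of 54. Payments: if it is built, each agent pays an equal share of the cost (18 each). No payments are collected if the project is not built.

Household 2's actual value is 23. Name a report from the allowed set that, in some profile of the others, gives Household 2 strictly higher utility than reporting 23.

Suppose Household 1 reports 2 and Household 3 reports 21.
Report 23: project not built, utility 0.
Report 31: project built, pays 18, utility 23 - 18 = 5.
So reporting 31 beats truth here (5 > 0).

31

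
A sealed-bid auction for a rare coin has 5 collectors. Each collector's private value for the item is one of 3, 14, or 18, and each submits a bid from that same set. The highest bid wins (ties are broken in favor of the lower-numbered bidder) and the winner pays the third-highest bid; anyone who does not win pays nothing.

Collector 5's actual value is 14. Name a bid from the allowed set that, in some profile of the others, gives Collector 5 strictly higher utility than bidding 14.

Suppose Collector 1 bids 3, Collector 2 bids 3, Collector 3 bids 3 and Collector 4 bids 14.
Bid 14: loses, pays 0, utility 0.
Bid 18: wins, pays 3, utility 14 - 3 = 11.
So bidding 18 beats truth here (11 > 0).

18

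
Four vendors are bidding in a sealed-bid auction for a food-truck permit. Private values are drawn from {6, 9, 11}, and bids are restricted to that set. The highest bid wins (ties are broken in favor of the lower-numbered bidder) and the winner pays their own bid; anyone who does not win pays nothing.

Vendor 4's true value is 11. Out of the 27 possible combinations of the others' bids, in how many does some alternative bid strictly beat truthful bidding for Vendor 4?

Others bid (6, 6, 6): truth gives 0; bid 9 gives 2 > 0. Violating.
Others bid (6, 6, 9): truth gives 0; no alternative beats it.
Others bid (6, 6, 11): truth gives 0; no alternative beats it.
(Checking all 27 profiles: 1 has a profitable deviation, 26 do not.)

1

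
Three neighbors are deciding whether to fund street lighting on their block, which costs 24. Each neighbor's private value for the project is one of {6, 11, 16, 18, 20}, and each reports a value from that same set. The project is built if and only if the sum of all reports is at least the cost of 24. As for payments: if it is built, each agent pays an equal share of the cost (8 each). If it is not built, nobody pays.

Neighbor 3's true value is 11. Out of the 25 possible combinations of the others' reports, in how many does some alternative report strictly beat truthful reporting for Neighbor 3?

Others report (6, 6): truth gives 0; report 16 gives 3 > 0. Violating.
Others report (6, 11): truth gives 3; no alternative beats it.
Others report (6, 16): truth gives 3; no alternative beats it.
(Checking all 25 profiles: 1 has a profitable deviation, 24 do not.)

1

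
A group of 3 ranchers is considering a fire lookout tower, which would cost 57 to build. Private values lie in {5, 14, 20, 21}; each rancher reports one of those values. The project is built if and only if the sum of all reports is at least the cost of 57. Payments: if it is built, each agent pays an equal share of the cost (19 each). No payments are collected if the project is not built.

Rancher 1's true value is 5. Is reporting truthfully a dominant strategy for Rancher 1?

Yes

Check each profile of the others' reports and compare truth against every alternative report.
Others report (5, 5): truth gives 0, best alternative gives 0.
Others report (5, 14): truth gives 0, best alternative gives 0.
Others report (5, 20): truth gives 0, best alternative gives 0.
Others report (5, 21): truth gives 0, best alternative gives 0.
Others report (14, 5): truth gives 0, best alternative gives 0.
Others report (14, 14): truth gives 0, best alternative gives 0.
(Remaining 10 profiles checked similarly; truth is weakly best in each.)
In every case the truthful report is at least as good as any alternative, so it is a dominant strategy.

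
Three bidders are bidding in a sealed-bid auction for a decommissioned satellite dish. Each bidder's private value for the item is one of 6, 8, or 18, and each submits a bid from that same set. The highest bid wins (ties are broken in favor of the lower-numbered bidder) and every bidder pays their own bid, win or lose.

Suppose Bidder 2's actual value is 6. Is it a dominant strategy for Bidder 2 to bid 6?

No

Consider the case where Bidder 1 bids 6 and Bidder 3 bids 6.
Truthful bid 6: loses but pays 6, utility -6.
Bid 8 instead: wins, pays 8, utility 6 - 8 = -2.
Since -2 > -6, bidding 8 is strictly better here, so truthful bidding is not dominant.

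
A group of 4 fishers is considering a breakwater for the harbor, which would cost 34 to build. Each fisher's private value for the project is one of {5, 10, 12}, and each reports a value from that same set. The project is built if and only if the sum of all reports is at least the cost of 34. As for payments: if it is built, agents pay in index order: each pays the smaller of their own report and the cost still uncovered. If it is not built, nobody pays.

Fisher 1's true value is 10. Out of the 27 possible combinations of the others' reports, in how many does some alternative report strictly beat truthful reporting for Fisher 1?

11

Others report (5, 12, 12): truth gives 0; report 5 gives 5 > 0. Violating.
Others report (10, 10, 10): truth gives 0; report 5 gives 5 > 0. Violating.
Others report (10, 10, 12): truth gives 0; report 5 gives 5 > 0. Violating.
Others report (10, 12, 10): truth gives 0; report 5 gives 5 > 0. Violating.
Others report (5, 5, 5): truth gives 0; no alternative beats it.
Others report (5, 5, 10): truth gives 0; no alternative beats it.
(Checking all 27 profiles: 11 have a profitable deviation, 16 do not.)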